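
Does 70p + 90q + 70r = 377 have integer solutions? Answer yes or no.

no

gcd(90, 70) = 10  (90 = 1·70 + 20, 70 = 3·20 + 10, 20 = 2·10).
gcd(10, 70) = 10.
10 does not divide 377 (remainder 7), so no integer solutions.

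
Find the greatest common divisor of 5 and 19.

1

gcd(19, 5) = 1  (19 = 3×5 + 4, 5 = 1×4 + 1, 4 = 4×1).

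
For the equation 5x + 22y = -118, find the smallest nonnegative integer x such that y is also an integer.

gcd(22, 5):
  22 = 4·5 + 2
  5 = 2·2 + 1
  2 = 2·1
so gcd(22, 5) = 1.
1 divides -118, so solutions exist.
Back-substitute for Bézout coefficients:
  1 = 5 - 2·2
  ... = 5·(9) + 22·(-2)
Scale by -118/1 = -118: (x₀, y₀) = (-1062, 236).
General solution: x = -1062 + 22t, y = 236 - 5t for integer t.
x ≥ 0: smallest is -1062 mod 22 = 16 (at t = 49), with y = -9.

16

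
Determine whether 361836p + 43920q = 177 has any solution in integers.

no

gcd(361836, 43920):
  361836 = 8×43920 + 10476
  43920 = 4×10476 + 2016
  10476 = 5×2016 + 396
  2016 = 5×396 + 36
  396 = 11×36
so gcd(361836, 43920) = 36.
36 does not divide 177 (remainder 33), so no integer solutions.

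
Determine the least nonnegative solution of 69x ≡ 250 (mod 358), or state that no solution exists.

gcd(358, 69) = 1.
1 divides 250, so solutions exist.
By Bézout, 69×(-83) + 358×(16) = 1.
So 69×(-83) ≡ 1 (mod 358); multiply by 250: x ≡ -20750 (mod 358).
Smallest nonnegative: x = -20750 mod 358 = 14.

14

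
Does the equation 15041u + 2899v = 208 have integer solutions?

gcd(15041, 2899) = 13.
13 divides 208, so integer solutions exist.

yes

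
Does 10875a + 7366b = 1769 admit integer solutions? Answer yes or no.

yes

gcd(10875, 7366) = 29  (10875 = 1*7366 + 3509, 7366 = 2*3509 + 348, 3509 = 10*348 + 29, 348 = 12*29).
29 divides 1769, so integer solutions exist.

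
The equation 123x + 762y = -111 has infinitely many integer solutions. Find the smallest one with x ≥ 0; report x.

123

gcd(762, 123):
  762 = 6*123 + 24
  123 = 5*24 + 3
  24 = 8*3
so gcd(762, 123) = 3.
3 divides -111, so solutions exist.
Back-substitute for Bézout coefficients:
  3 = 123 - 5*24
  ... = 123*(31) + 762*(-5)
Scale by -111/3 = -37: (x₀, y₀) = (-1147, 185).
General solution: x = -1147 + 254t, y = 185 - 41t for integer t.
x ≥ 0: smallest is -1147 mod 254 = 123 (at t = 5), with y = -20.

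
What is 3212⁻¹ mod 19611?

17297

gcd(19611, 3212):
  19611 = 6*3212 + 339
  3212 = 9*339 + 161
  339 = 2*161 + 17
  161 = 9*17 + 8
  17 = 2*8 + 1
  8 = 8*1
so gcd(19611, 3212) = 1.
Back-substitute for Bézout coefficients:
  1 = 17 - 2*8
  ... = 3212*(-2314) + 19611*(379)
So 3212*-2314 ≡ 1 (mod 19611), and -2314 mod 19611 = 17297.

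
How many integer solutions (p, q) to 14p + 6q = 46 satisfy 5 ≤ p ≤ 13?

3

gcd(14, 6):
  14 = 2×6 + 2
  6 = 3×2
so gcd(14, 6) = 2.
Back-substitute for Bézout coefficients:
  2 = 14 - 2×6
  ... = 14×(1) + 6×(-2)
Scale by 23: particular solution (23, -46); reduce p mod 3: (2, 3).
General solution: p = 2 + 3t, q = 3 - 7t for integer t.
5 ≤ 2 + 3t ≤ 13 gives t ∈ [1, 3], which is 3 values.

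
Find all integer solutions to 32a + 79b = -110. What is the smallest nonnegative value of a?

gcd(79, 32) = 1  (79 = 2×32 + 15, 32 = 2×15 + 2, 15 = 7×2 + 1, 2 = 2×1).
1 divides -110, so solutions exist.
Back-substituting, 32×(-37) + 79×(15) = 1.
Scale by -110/1 = -110: (a₀, b₀) = (4070, -1650).
General solution: a = 4070 + 79t, b = -1650 - 32t for integer t.
a ≥ 0: smallest is 4070 mod 79 = 41 (at t = -51), with b = -18.

41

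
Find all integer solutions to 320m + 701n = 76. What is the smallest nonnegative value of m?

gcd(701, 320) = 1.
1 divides 76, so solutions exist.
By Bézout, 320·(-46) + 701·(21) = 1.
Scale by 76/1 = 76: (m₀, n₀) = (-3496, 1596).
General solution: m = -3496 + 701t, n = 1596 - 320t for integer t.
m ≥ 0: smallest is -3496 mod 701 = 9 (at t = 5), with n = -4.

9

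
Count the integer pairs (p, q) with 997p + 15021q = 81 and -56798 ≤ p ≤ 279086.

gcd(15021, 997) = 1.
By Bézout, 997×(4324) + 15021×(-287) = 1.
Particular solution: (4761, -316).
General solution: p = 4761 + 15021t, q = -316 - 997t for integer t.
-56798 ≤ 4761 + 15021t ≤ 279086 gives t ∈ [-4, 18], which is 23 values.

23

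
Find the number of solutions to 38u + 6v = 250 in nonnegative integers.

gcd(38, 6):
  38 = 6×6 + 2
  6 = 3×2
so gcd(38, 6) = 2.
Back-substitute for Bézout coefficients:
  2 = 38 - 6×6
  ... = 38×(1) + 6×(-6)
Scale by 125: one solution is (125, -750). Reduce u mod 3: (2, 29).
General: u = 2 + 3t, v = 29 - 19t.
u ≥ 0 ⇒ t ≥ 0; v ≥ 0 ⇒ t ≤ 1. So t ∈ [0, 1]: 2 solutions.

2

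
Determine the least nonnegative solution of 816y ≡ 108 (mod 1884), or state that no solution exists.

44

gcd(1884, 816):
  1884 = 2*816 + 252
  816 = 3*252 + 60
  252 = 4*60 + 12
  60 = 5*12
so gcd(1884, 816) = 12.
12 divides 108, so solutions exist.
Back-substitute for Bézout coefficients:
  12 = 252 - 4*60
  ... = 816*(-30) + 1884*(13)
So 816*(-30) ≡ 12 (mod 1884); multiply by 9: y ≡ -270 (mod 157).
Smallest nonnegative: y = -270 mod 157 = 44.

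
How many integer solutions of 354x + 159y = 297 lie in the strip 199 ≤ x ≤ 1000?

gcd(354, 159) = 3  (354 = 2×159 + 36, 159 = 4×36 + 15, 36 = 2×15 + 6, 15 = 2×6 + 3, 6 = 2×3).
Back-substituting, 354×(-22) + 159×(49) = 3.
Scale by 99: particular solution (-2178, 4851); reduce x mod 53: (48, -105).
General solution: x = 48 + 53t, y = -105 - 118t for integer t.
199 ≤ 48 + 53t ≤ 1000 gives t ∈ [3, 17], which is 15 values.

15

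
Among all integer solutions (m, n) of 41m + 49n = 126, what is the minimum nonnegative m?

21

gcd(49, 41) = 1.
1 divides 126, so solutions exist.
By Bézout, 41·(6) + 49·(-5) = 1.
Scale by 126/1 = 126: (m₀, n₀) = (756, -630).
General solution: m = 756 + 49t, n = -630 - 41t for integer t.
m ≥ 0: smallest is 756 mod 49 = 21 (at t = -15), with n = -15.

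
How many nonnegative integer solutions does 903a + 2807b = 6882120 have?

gcd(2807, 903) = 7.
By Bézout, 903×(143) + 2807×(-46) = 7.
One solution: (77, 2427).
General: a = 77 + 401t, b = 2427 - 129t.
a ≥ 0 ⇒ t ≥ 0; b ≥ 0 ⇒ t ≤ 18. So t ∈ [0, 18]: 19 solutions.

19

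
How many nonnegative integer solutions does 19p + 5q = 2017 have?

21

gcd(19, 5) = 1.
By Bézout, 19·(-1) + 5·(4) = 1.
One solution: (3, 392).
General: p = 3 + 5t, q = 392 - 19t.
p ≥ 0 ⇒ t ≥ 0; q ≥ 0 ⇒ t ≤ 20. So t ∈ [0, 20]: 21 solutions.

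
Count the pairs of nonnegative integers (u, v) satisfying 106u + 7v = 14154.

gcd(106, 7):
  106 = 15·7 + 1
  7 = 7·1
so gcd(106, 7) = 1.
Back-substitute for Bézout coefficients:
  1 = 106 - 15·7
  ... = 106·(1) + 7·(-15)
Scale by 14154: one solution is (14154, -212310). Reduce u mod 7: (0, 2022).
General: u = 0 + 7t, v = 2022 - 106t.
u ≥ 0 ⇒ t ≥ 0; v ≥ 0 ⇒ t ≤ 19. So t ∈ [0, 19]: 20 solutions.

20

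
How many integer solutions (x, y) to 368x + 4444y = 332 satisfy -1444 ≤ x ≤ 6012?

7

gcd(4444, 368) = 4.
By Bézout, 368×(157) + 4444×(-13) = 4.
Particular solution: (810, -67).
General solution: x = 810 + 1111t, y = -67 - 92t for integer t.
-1444 ≤ 810 + 1111t ≤ 6012 gives t ∈ [-2, 4], which is 7 values.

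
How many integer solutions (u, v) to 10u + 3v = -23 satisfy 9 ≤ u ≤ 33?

gcd(10, 3) = 1.
By Bézout, 10·(1) + 3·(-3) = 1.
Particular solution: (1, -11).
General solution: u = 1 + 3t, v = -11 - 10t for integer t.
9 ≤ 1 + 3t ≤ 33 gives t ∈ [3, 10], which is 8 values.

8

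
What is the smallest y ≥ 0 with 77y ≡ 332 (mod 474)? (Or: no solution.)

gcd(474, 77) = 1.
1 divides 332, so solutions exist.
By Bézout, 77·(197) + 474·(-32) = 1.
So 77·(197) ≡ 1 (mod 474); multiply by 332: y ≡ 65404 (mod 474).
Smallest nonnegative: y = 65404 mod 474 = 466.

466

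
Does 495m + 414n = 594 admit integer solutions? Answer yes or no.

gcd(495, 414) = 9  (495 = 1·414 + 81, 414 = 5·81 + 9, 81 = 9·9).
9 divides 594, so integer solutions exist.

yes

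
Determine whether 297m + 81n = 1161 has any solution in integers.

yes

gcd(297, 81):
  297 = 3*81 + 54
  81 = 1*54 + 27
  54 = 2*27
so gcd(297, 81) = 27.
27 divides 1161, so integer solutions exist.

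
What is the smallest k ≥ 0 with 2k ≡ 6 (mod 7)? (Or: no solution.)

3

gcd(7, 2) = 1.
1 divides 6, so solutions exist.
By Bézout, 2×(-3) + 7×(1) = 1.
So 2×(-3) ≡ 1 (mod 7); multiply by 6: k ≡ -18 (mod 7).
Smallest nonnegative: k = -18 mod 7 = 3.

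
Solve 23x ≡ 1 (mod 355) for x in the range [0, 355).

gcd(355, 23):
  355 = 15*23 + 10
  23 = 2*10 + 3
  10 = 3*3 + 1
  3 = 3*1
so gcd(355, 23) = 1.
Back-substitute for Bézout coefficients:
  1 = 10 - 3*3
  ... = 23*(-108) + 355*(7)
So 23*-108 ≡ 1 (mod 355), and -108 mod 355 = 247.

247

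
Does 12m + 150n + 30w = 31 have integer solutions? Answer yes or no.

no

gcd(150, 12) = 6  (150 = 12*12 + 6, 12 = 2*6).
gcd(6, 30) = 6.
6 does not divide 31 (remainder 1), so no integer solutions.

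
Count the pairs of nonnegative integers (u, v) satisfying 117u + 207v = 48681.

18

gcd(207, 117) = 9.
By Bézout, 117×(-7) + 207×(4) = 9.
One solution: (18, 225).
General: u = 18 + 23t, v = 225 - 13t.
u ≥ 0 ⇒ t ≥ 0; v ≥ 0 ⇒ t ≤ 17. So t ∈ [0, 17]: 18 solutions.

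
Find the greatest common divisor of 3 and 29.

gcd(29, 3) = 1  (29 = 9*3 + 2, 3 = 1*2 + 1, 2 = 2*1).

1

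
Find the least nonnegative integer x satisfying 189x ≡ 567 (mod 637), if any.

3

gcd(637, 189) = 7  (637 = 3·189 + 70, 189 = 2·70 + 49, 70 = 1·49 + 21, 49 = 2·21 + 7, 21 = 3·7).
7 divides 567, so solutions exist.
Back-substituting, 189·(27) + 637·(-8) = 7.
So 189·(27) ≡ 7 (mod 637); multiply by 81: x ≡ 2187 (mod 91).
Smallest nonnegative: x = 2187 mod 91 = 3.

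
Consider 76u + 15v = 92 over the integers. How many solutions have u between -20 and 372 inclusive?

gcd(76, 15) = 1.
By Bézout, 76·(1) + 15·(-5) = 1.
Particular solution: (2, -4).
General solution: u = 2 + 15t, v = -4 - 76t for integer t.
-20 ≤ 2 + 15t ≤ 372 gives t ∈ [-1, 24], which is 26 values.

26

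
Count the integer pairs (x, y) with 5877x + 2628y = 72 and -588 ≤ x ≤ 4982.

gcd(5877, 2628) = 9  (5877 = 2×2628 + 621, 2628 = 4×621 + 144, 621 = 4×144 + 45, 144 = 3×45 + 9, 45 = 5×9).
Back-substituting, 5877×(-55) + 2628×(123) = 9.
Scale by 8: particular solution (-440, 984); reduce x mod 292: (144, -322).
General solution: x = 144 + 292t, y = -322 - 653t for integer t.
-588 ≤ 144 + 292t ≤ 4982 gives t ∈ [-2, 16], which is 19 values.

19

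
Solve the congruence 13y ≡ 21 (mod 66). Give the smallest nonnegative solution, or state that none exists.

27

gcd(66, 13) = 1.
1 divides 21, so solutions exist.
By Bézout, 13·(-5) + 66·(1) = 1.
So 13·(-5) ≡ 1 (mod 66); multiply by 21: y ≡ -105 (mod 66).
Smallest nonnegative: y = -105 mod 66 = 27.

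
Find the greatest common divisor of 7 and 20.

gcd(20, 7) = 1  (20 = 2·7 + 6, 7 = 1·6 + 1, 6 = 6·1).

1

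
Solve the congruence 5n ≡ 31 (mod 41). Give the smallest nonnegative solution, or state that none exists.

gcd(41, 5):
  41 = 8×5 + 1
  5 = 5×1
so gcd(41, 5) = 1.
1 divides 31, so solutions exist.
Back-substitute for Bézout coefficients:
  1 = 41 - 8×5
  ... = 5×(-8) + 41×(1)
So 5×(-8) ≡ 1 (mod 41); multiply by 31: n ≡ -248 (mod 41).
Smallest nonnegative: n = -248 mod 41 = 39.

39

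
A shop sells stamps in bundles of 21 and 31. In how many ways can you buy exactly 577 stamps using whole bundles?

Need nonnegative integers with 21j + 31k = 577.
gcd(21, 31) = 1, and 21·(3) + 31·(-2) = 1.
So (j₀, k₀) = (1731, -1154); general j = 1731 + 31t, k = -1154 - 21t.
j ≥ 0 ⇒ t ≥ -55; k ≥ 0 ⇒ t ≤ -55. That's 1 value of t.

1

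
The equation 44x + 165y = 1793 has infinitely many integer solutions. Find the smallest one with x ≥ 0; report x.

gcd(165, 44):
  165 = 3·44 + 33
  44 = 1·33 + 11
  33 = 3·11
so gcd(165, 44) = 11.
11 divides 1793, so solutions exist.
Back-substitute for Bézout coefficients:
  11 = 44 - 1·33
  ... = 44·(4) + 165·(-1)
Scale by 1793/11 = 163: (x₀, y₀) = (652, -163).
General solution: x = 652 + 15t, y = -163 - 4t for integer t.
x ≥ 0: smallest is 652 mod 15 = 7 (at t = -43), with y = 9.

7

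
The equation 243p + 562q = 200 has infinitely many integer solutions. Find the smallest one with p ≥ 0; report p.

gcd(562, 243):
  562 = 2*243 + 76
  243 = 3*76 + 15
  76 = 5*15 + 1
  15 = 15*1
so gcd(562, 243) = 1.
1 divides 200, so solutions exist.
Back-substitute for Bézout coefficients:
  1 = 76 - 5*15
  ... = 243*(-37) + 562*(16)
Scale by 200/1 = 200: (p₀, q₀) = (-7400, 3200).
General solution: p = -7400 + 562t, q = 3200 - 243t for integer t.
p ≥ 0: smallest is -7400 mod 562 = 468 (at t = 14), with q = -202.

468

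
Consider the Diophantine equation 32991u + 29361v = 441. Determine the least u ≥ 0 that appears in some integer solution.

8404

gcd(32991, 29361):
  32991 = 1×29361 + 3630
  29361 = 8×3630 + 321
  3630 = 11×321 + 99
  321 = 3×99 + 24
  99 = 4×24 + 3
  24 = 8×3
so gcd(32991, 29361) = 3.
3 divides 441, so solutions exist.
Back-substitute for Bézout coefficients:
  3 = 99 - 4×24
  ... = 32991×(1189) + 29361×(-1336)
Scale by 441/3 = 147: (u₀, v₀) = (174783, -196392).
General solution: u = 174783 + 9787t, v = -196392 - 10997t for integer t.
u ≥ 0: smallest is 174783 mod 9787 = 8404 (at t = -17), with v = -9443.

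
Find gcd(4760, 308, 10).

2

gcd(4760, 308) = 28.
gcd(28, 10) = 2.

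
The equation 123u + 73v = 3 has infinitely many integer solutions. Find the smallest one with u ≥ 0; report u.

57

gcd(123, 73):
  123 = 1×73 + 50
  73 = 1×50 + 23
  50 = 2×23 + 4
  23 = 5×4 + 3
  4 = 1×3 + 1
  3 = 3×1
so gcd(123, 73) = 1.
1 divides 3, so solutions exist.
Back-substitute for Bézout coefficients:
  1 = 4 - 1×3
  ... = 123×(19) + 73×(-32)
Scale by 3/1 = 3: (u₀, v₀) = (57, -96).
General solution: u = 57 + 73t, v = -96 - 123t for integer t.
u ≥ 0: smallest is 57 mod 73 = 57 (at t = 0), with v = -96.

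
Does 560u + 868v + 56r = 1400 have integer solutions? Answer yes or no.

yes

gcd(868, 560) = 28  (868 = 1*560 + 308, 560 = 1*308 + 252, 308 = 1*252 + 56, 252 = 4*56 + 28, 56 = 2*28).
gcd(28, 56) = 28.
28 divides 1400, so integer solutions exist.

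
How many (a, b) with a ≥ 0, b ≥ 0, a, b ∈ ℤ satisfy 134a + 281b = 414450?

11

gcd(281, 134) = 1  (281 = 2·134 + 13, 134 = 10·13 + 4, 13 = 3·4 + 1, 4 = 4·1).
Back-substituting, 134·(-65) + 281·(31) = 1.
Scale by 414450: one solution is (-26939250, 12847950). Reduce a mod 281: (220, 1370).
General: a = 220 + 281t, b = 1370 - 134t.
a ≥ 0 ⇒ t ≥ 0; b ≥ 0 ⇒ t ≤ 10. So t ∈ [0, 10]: 11 solutions.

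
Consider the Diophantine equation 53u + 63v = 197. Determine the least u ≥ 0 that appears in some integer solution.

37

gcd(63, 53):
  63 = 1×53 + 10
  53 = 5×10 + 3
  10 = 3×3 + 1
  3 = 3×1
so gcd(63, 53) = 1.
1 divides 197, so solutions exist.
Back-substitute for Bézout coefficients:
  1 = 10 - 3×3
  ... = 53×(-19) + 63×(16)
Scale by 197/1 = 197: (u₀, v₀) = (-3743, 3152).
General solution: u = -3743 + 63t, v = 3152 - 53t for integer t.
u ≥ 0: smallest is -3743 mod 63 = 37 (at t = 60), with v = -28.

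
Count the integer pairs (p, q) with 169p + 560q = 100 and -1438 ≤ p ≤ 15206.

29

gcd(560, 169):
  560 = 3×169 + 53
  169 = 3×53 + 10
  53 = 5×10 + 3
  10 = 3×3 + 1
  3 = 3×1
so gcd(560, 169) = 1.
Back-substitute for Bézout coefficients:
  1 = 10 - 3×3
  ... = 169×(169) + 560×(-51)
Scale by 100: particular solution (16900, -5100); reduce p mod 560: (100, -30).
General solution: p = 100 + 560t, q = -30 - 169t for integer t.
-1438 ≤ 100 + 560t ≤ 15206 gives t ∈ [-2, 26], which is 29 values.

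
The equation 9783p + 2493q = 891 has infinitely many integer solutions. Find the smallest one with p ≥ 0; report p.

gcd(9783, 2493):
  9783 = 3×2493 + 2304
  2493 = 1×2304 + 189
  2304 = 12×189 + 36
  189 = 5×36 + 9
  36 = 4×9
so gcd(9783, 2493) = 9.
9 divides 891, so solutions exist.
Back-substitute for Bézout coefficients:
  9 = 189 - 5×36
  ... = 9783×(-66) + 2493×(259)
Scale by 891/9 = 99: (p₀, q₀) = (-6534, 25641).
General solution: p = -6534 + 277t, q = 25641 - 1087t for integer t.
p ≥ 0: smallest is -6534 mod 277 = 114 (at t = 24), with q = -447.

114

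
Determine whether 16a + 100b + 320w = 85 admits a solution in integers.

no

gcd(100, 16) = 4  (100 = 6*16 + 4, 16 = 4*4).
gcd(4, 320) = 4.
4 does not divide 85 (remainder 1), so no integer solutions.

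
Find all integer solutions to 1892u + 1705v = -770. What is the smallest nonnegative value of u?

gcd(1892, 1705):
  1892 = 1·1705 + 187
  1705 = 9·187 + 22
  187 = 8·22 + 11
  22 = 2·11
so gcd(1892, 1705) = 11.
11 divides -770, so solutions exist.
Back-substitute for Bézout coefficients:
  11 = 187 - 8·22
  ... = 1892·(73) + 1705·(-81)
Scale by -770/11 = -70: (u₀, v₀) = (-5110, 5670).
General solution: u = -5110 + 155t, v = 5670 - 172t for integer t.
u ≥ 0: smallest is -5110 mod 155 = 5 (at t = 33), with v = -6.

5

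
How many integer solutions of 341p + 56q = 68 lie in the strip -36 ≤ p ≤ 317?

gcd(341, 56) = 1  (341 = 6·56 + 5, 56 = 11·5 + 1, 5 = 5·1).
Back-substituting, 341·(-11) + 56·(67) = 1.
Scale by 68: particular solution (-748, 4556); reduce p mod 56: (36, -218).
General solution: p = 36 + 56t, q = -218 - 341t for integer t.
-36 ≤ 36 + 56t ≤ 317 gives t ∈ [-1, 5], which is 7 values.

7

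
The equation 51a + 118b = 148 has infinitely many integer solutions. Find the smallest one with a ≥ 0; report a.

gcd(118, 51) = 1.
1 divides 148, so solutions exist.
By Bézout, 51×(-37) + 118×(16) = 1.
Scale by 148/1 = 148: (a₀, b₀) = (-5476, 2368).
General solution: a = -5476 + 118t, b = 2368 - 51t for integer t.
a ≥ 0: smallest is -5476 mod 118 = 70 (at t = 47), with b = -29.

70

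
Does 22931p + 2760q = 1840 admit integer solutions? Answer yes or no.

yes

gcd(22931, 2760) = 23  (22931 = 8*2760 + 851, 2760 = 3*851 + 207, 851 = 4*207 + 23, 207 = 9*23).
23 divides 1840, so integer solutions exist.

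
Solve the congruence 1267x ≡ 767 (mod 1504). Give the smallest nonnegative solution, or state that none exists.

gcd(1504, 1267) = 1  (1504 = 1*1267 + 237, 1267 = 5*237 + 82, 237 = 2*82 + 73, 82 = 1*73 + 9, 73 = 8*9 + 1, 9 = 9*1).
1 divides 767, so solutions exist.
Back-substituting, 1267*(-165) + 1504*(139) = 1.
So 1267*(-165) ≡ 1 (mod 1504); multiply by 767: x ≡ -126555 (mod 1504).
Smallest nonnegative: x = -126555 mod 1504 = 1285.

1285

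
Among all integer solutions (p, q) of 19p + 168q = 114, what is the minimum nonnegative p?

gcd(168, 19):
  168 = 8*19 + 16
  19 = 1*16 + 3
  16 = 5*3 + 1
  3 = 3*1
so gcd(168, 19) = 1.
1 divides 114, so solutions exist.
Back-substitute for Bézout coefficients:
  1 = 16 - 5*3
  ... = 19*(-53) + 168*(6)
Scale by 114/1 = 114: (p₀, q₀) = (-6042, 684).
General solution: p = -6042 + 168t, q = 684 - 19t for integer t.
p ≥ 0: smallest is -6042 mod 168 = 6 (at t = 36), with q = 0.

6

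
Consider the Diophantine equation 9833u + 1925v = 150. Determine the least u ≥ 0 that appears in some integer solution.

1500

gcd(9833, 1925):
  9833 = 5×1925 + 208
  1925 = 9×208 + 53
  208 = 3×53 + 49
  53 = 1×49 + 4
  49 = 12×4 + 1
  4 = 4×1
so gcd(9833, 1925) = 1.
1 divides 150, so solutions exist.
Back-substitute for Bézout coefficients:
  1 = 49 - 12×4
  ... = 9833×(472) + 1925×(-2411)
Scale by 150/1 = 150: (u₀, v₀) = (70800, -361650).
General solution: u = 70800 + 1925t, v = -361650 - 9833t for integer t.
u ≥ 0: smallest is 70800 mod 1925 = 1500 (at t = -36), with v = -7662.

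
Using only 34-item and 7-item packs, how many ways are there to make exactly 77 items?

1

Need nonnegative integers with 34j + 7k = 77.
gcd(34, 7) = 1, and 34·(-1) + 7·(5) = 1.
So (j₀, k₀) = (-77, 385); general j = -77 + 7t, k = 385 - 34t.
j ≥ 0 ⇒ t ≥ 11; k ≥ 0 ⇒ t ≤ 11. That's 1 value of t.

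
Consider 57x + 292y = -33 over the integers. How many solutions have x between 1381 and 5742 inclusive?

gcd(292, 57) = 1.
By Bézout, 57×(41) + 292×(-8) = 1.
Particular solution: (107, -21).
General solution: x = 107 + 292t, y = -21 - 57t for integer t.
1381 ≤ 107 + 292t ≤ 5742 gives t ∈ [5, 19], which is 15 values.

15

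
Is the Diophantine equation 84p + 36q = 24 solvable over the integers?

yes

gcd(84, 36):
  84 = 2×36 + 12
  36 = 3×12
so gcd(84, 36) = 12.
12 divides 24, so integer solutions exist.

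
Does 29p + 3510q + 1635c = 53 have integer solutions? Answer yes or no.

gcd(3510, 29) = 1  (3510 = 121×29 + 1, 29 = 29×1).
gcd(1, 1635) = 1.
1 divides 53, so integer solutions exist.

yes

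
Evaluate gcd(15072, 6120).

24

gcd(15072, 6120):
  15072 = 2*6120 + 2832
  6120 = 2*2832 + 456
  2832 = 6*456 + 96
  456 = 4*96 + 72
  96 = 1*72 + 24
  72 = 3*24
so gcd(15072, 6120) = 24.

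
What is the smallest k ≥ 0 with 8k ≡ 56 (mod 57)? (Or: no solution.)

gcd(57, 8) = 1  (57 = 7*8 + 1, 8 = 8*1).
1 divides 56, so solutions exist.
Back-substituting, 8*(-7) + 57*(1) = 1.
So 8*(-7) ≡ 1 (mod 57); multiply by 56: k ≡ -392 (mod 57).
Smallest nonnegative: k = -392 mod 57 = 7.

7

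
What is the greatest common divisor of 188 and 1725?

1

gcd(1725, 188):
  1725 = 9*188 + 33
  188 = 5*33 + 23
  33 = 1*23 + 10
  23 = 2*10 + 3
  10 = 3*3 + 1
  3 = 3*1
so gcd(1725, 188) = 1.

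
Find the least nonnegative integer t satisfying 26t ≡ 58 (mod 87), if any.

29

gcd(87, 26) = 1  (87 = 3*26 + 9, 26 = 2*9 + 8, 9 = 1*8 + 1, 8 = 8*1).
1 divides 58, so solutions exist.
Back-substituting, 26*(-10) + 87*(3) = 1.
So 26*(-10) ≡ 1 (mod 87); multiply by 58: t ≡ -580 (mod 87).
Smallest nonnegative: t = -580 mod 87 = 29.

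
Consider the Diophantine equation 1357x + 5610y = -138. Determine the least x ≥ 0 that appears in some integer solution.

1236

gcd(5610, 1357):
  5610 = 4·1357 + 182
  1357 = 7·182 + 83
  182 = 2·83 + 16
  83 = 5·16 + 3
  16 = 5·3 + 1
  3 = 3·1
so gcd(5610, 1357) = 1.
1 divides -138, so solutions exist.
Back-substitute for Bézout coefficients:
  1 = 16 - 5·3
  ... = 1357·(-1757) + 5610·(425)
Scale by -138/1 = -138: (x₀, y₀) = (242466, -58650).
General solution: x = 242466 + 5610t, y = -58650 - 1357t for integer t.
x ≥ 0: smallest is 242466 mod 5610 = 1236 (at t = -43), with y = -299.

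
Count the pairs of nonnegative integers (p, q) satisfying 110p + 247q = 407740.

gcd(247, 110) = 1  (247 = 2·110 + 27, 110 = 4·27 + 2, 27 = 13·2 + 1, 2 = 2·1).
Back-substituting, 110·(-119) + 247·(53) = 1.
Scale by 407740: one solution is (-48521060, 21610220). Reduce p mod 247: (114, 1600).
General: p = 114 + 247t, q = 1600 - 110t.
p ≥ 0 ⇒ t ≥ 0; q ≥ 0 ⇒ t ≤ 14. So t ∈ [0, 14]: 15 solutions.

15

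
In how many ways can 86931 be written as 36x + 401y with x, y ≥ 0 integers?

6

gcd(401, 36) = 1.
By Bézout, 36*(78) + 401*(-7) = 1.
One solution: (109, 207).
General: x = 109 + 401t, y = 207 - 36t.
x ≥ 0 ⇒ t ≥ 0; y ≥ 0 ⇒ t ≤ 5. So t ∈ [0, 5]: 6 solutions.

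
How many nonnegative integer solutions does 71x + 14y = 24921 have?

26

gcd(71, 14) = 1  (71 = 5*14 + 1, 14 = 14*1).
Back-substituting, 71*(1) + 14*(-5) = 1.
Scale by 24921: one solution is (24921, -124605). Reduce x mod 14: (1, 1775).
General: x = 1 + 14t, y = 1775 - 71t.
x ≥ 0 ⇒ t ≥ 0; y ≥ 0 ⇒ t ≤ 25. So t ∈ [0, 25]: 26 solutions.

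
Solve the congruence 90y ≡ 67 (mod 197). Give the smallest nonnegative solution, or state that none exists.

108

gcd(197, 90) = 1  (197 = 2*90 + 17, 90 = 5*17 + 5, 17 = 3*5 + 2, 5 = 2*2 + 1, 2 = 2*1).
1 divides 67, so solutions exist.
Back-substituting, 90*(81) + 197*(-37) = 1.
So 90*(81) ≡ 1 (mod 197); multiply by 67: y ≡ 5427 (mod 197).
Smallest nonnegative: y = 5427 mod 197 = 108.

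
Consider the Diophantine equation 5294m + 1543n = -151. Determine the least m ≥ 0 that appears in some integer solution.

gcd(5294, 1543) = 1.
1 divides -151, so solutions exist.
By Bézout, 5294×(297) + 1543×(-1019) = 1.
Scale by -151/1 = -151: (m₀, n₀) = (-44847, 153869).
General solution: m = -44847 + 1543t, n = 153869 - 5294t for integer t.
m ≥ 0: smallest is -44847 mod 1543 = 1443 (at t = 30), with n = -4951.

1443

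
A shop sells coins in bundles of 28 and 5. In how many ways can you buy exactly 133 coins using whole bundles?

Need nonnegative integers with 28j + 5k = 133.
gcd(28, 5) = 1, and 28·(2) + 5·(-11) = 1.
So (j₀, k₀) = (266, -1463); general j = 266 + 5t, k = -1463 - 28t.
j ≥ 0 ⇒ t ≥ -53; k ≥ 0 ⇒ t ≤ -53. That's 1 value of t.

1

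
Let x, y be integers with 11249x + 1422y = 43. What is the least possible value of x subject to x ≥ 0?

929

gcd(11249, 1422):
  11249 = 7*1422 + 1295
  1422 = 1*1295 + 127
  1295 = 10*127 + 25
  127 = 5*25 + 2
  25 = 12*2 + 1
  2 = 2*1
so gcd(11249, 1422) = 1.
1 divides 43, so solutions exist.
Back-substitute for Bézout coefficients:
  1 = 25 - 12*2
  ... = 11249*(683) + 1422*(-5403)
Scale by 43/1 = 43: (x₀, y₀) = (29369, -232329).
General solution: x = 29369 + 1422t, y = -232329 - 11249t for integer t.
x ≥ 0: smallest is 29369 mod 1422 = 929 (at t = -20), with y = -7349.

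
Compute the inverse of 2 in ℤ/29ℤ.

15

gcd(29, 2):
  29 = 14·2 + 1
  2 = 2·1
so gcd(29, 2) = 1.
Back-substitute for Bézout coefficients:
  1 = 29 - 14·2
  ... = 2·(-14) + 29·(1)
So 2·-14 ≡ 1 (mod 29), and -14 mod 29 = 15.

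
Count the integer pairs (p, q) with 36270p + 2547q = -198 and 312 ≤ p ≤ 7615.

gcd(36270, 2547) = 9  (36270 = 14*2547 + 612, 2547 = 4*612 + 99, 612 = 6*99 + 18, 99 = 5*18 + 9, 18 = 2*9).
Back-substituting, 36270*(-129) + 2547*(1837) = 9.
Scale by -22: particular solution (2838, -40414); reduce p mod 283: (8, -114).
General solution: p = 8 + 283t, q = -114 - 4030t for integer t.
312 ≤ 8 + 283t ≤ 7615 gives t ∈ [2, 26], which is 25 values.

25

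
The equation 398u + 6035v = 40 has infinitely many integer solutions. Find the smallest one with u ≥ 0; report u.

gcd(6035, 398) = 1  (6035 = 15·398 + 65, 398 = 6·65 + 8, 65 = 8·8 + 1, 8 = 8·1).
1 divides 40, so solutions exist.
Back-substituting, 398·(-743) + 6035·(49) = 1.
Scale by 40/1 = 40: (u₀, v₀) = (-29720, 1960).
General solution: u = -29720 + 6035t, v = 1960 - 398t for integer t.
u ≥ 0: smallest is -29720 mod 6035 = 455 (at t = 5), with v = -30.

455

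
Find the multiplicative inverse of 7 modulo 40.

gcd(40, 7):
  40 = 5*7 + 5
  7 = 1*5 + 2
  5 = 2*2 + 1
  2 = 2*1
so gcd(40, 7) = 1.
Back-substitute for Bézout coefficients:
  1 = 5 - 2*2
  ... = 7*(-17) + 40*(3)
So 7*-17 ≡ 1 (mod 40), and -17 mod 40 = 23.

23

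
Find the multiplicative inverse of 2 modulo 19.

gcd(19, 2):
  19 = 9×2 + 1
  2 = 2×1
so gcd(19, 2) = 1.
Back-substitute for Bézout coefficients:
  1 = 19 - 9×2
  ... = 2×(-9) + 19×(1)
So 2×-9 ≡ 1 (mod 19), and -9 mod 19 = 10.

10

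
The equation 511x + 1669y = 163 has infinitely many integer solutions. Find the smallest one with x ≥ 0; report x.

745

gcd(1669, 511) = 1.
1 divides 163, so solutions exist.
By Bézout, 511×(-405) + 1669×(124) = 1.
Scale by 163/1 = 163: (x₀, y₀) = (-66015, 20212).
General solution: x = -66015 + 1669t, y = 20212 - 511t for integer t.
x ≥ 0: smallest is -66015 mod 1669 = 745 (at t = 40), with y = -228.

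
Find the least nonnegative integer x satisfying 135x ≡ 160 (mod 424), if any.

64

gcd(424, 135) = 1.
1 divides 160, so solutions exist.
By Bézout, 135×(-201) + 424×(64) = 1.
So 135×(-201) ≡ 1 (mod 424); multiply by 160: x ≡ -32160 (mod 424).
Smallest nonnegative: x = -32160 mod 424 = 64.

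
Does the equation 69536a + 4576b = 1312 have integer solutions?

yes

gcd(69536, 4576) = 32  (69536 = 15×4576 + 896, 4576 = 5×896 + 96, 896 = 9×96 + 32, 96 = 3×32).
32 divides 1312, so integer solutions exist.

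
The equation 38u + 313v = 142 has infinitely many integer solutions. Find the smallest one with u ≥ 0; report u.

152

gcd(313, 38):
  313 = 8·38 + 9
  38 = 4·9 + 2
  9 = 4·2 + 1
  2 = 2·1
so gcd(313, 38) = 1.
1 divides 142, so solutions exist.
Back-substitute for Bézout coefficients:
  1 = 9 - 4·2
  ... = 38·(-140) + 313·(17)
Scale by 142/1 = 142: (u₀, v₀) = (-19880, 2414).
General solution: u = -19880 + 313t, v = 2414 - 38t for integer t.
u ≥ 0: smallest is -19880 mod 313 = 152 (at t = 64), with v = -18.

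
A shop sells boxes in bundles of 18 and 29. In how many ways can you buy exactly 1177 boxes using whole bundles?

2

Need nonnegative integers with 18j + 29k = 1177.
gcd(18, 29) = 1, and 18·(-8) + 29·(5) = 1.
So (j₀, k₀) = (-9416, 5885); general j = -9416 + 29t, k = 5885 - 18t.
j ≥ 0 ⇒ t ≥ 325; k ≥ 0 ⇒ t ≤ 326. That's 2 values of t.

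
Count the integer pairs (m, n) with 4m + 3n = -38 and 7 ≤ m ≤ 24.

6

gcd(4, 3):
  4 = 1·3 + 1
  3 = 3·1
so gcd(4, 3) = 1.
Back-substitute for Bézout coefficients:
  1 = 4 - 1·3
  ... = 4·(1) + 3·(-1)
Scale by -38: particular solution (-38, 38); reduce m mod 3: (1, -14).
General solution: m = 1 + 3t, n = -14 - 4t for integer t.
7 ≤ 1 + 3t ≤ 24 gives t ∈ [2, 7], which is 6 values.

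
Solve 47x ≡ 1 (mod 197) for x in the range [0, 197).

gcd(197, 47):
  197 = 4·47 + 9
  47 = 5·9 + 2
  9 = 4·2 + 1
  2 = 2·1
so gcd(197, 47) = 1.
Back-substitute for Bézout coefficients:
  1 = 9 - 4·2
  ... = 47·(-88) + 197·(21)
So 47·-88 ≡ 1 (mod 197), and -88 mod 197 = 109.

109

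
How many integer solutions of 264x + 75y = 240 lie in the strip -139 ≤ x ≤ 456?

gcd(264, 75):
  264 = 3×75 + 39
  75 = 1×39 + 36
  39 = 1×36 + 3
  36 = 12×3
so gcd(264, 75) = 3.
Back-substitute for Bézout coefficients:
  3 = 39 - 1×36
  ... = 264×(2) + 75×(-7)
Scale by 80: particular solution (160, -560); reduce x mod 25: (10, -32).
General solution: x = 10 + 25t, y = -32 - 88t for integer t.
-139 ≤ 10 + 25t ≤ 456 gives t ∈ [-5, 17], which is 23 values.

23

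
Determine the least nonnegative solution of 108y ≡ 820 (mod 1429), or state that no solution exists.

gcd(1429, 108) = 1.
1 divides 820, so solutions exist.
By Bézout, 108*(-172) + 1429*(13) = 1.
So 108*(-172) ≡ 1 (mod 1429); multiply by 820: y ≡ -141040 (mod 1429).
Smallest nonnegative: y = -141040 mod 1429 = 431.

431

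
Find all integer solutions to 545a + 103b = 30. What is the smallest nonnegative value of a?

1

gcd(545, 103):
  545 = 5·103 + 30
  103 = 3·30 + 13
  30 = 2·13 + 4
  13 = 3·4 + 1
  4 = 4·1
so gcd(545, 103) = 1.
1 divides 30, so solutions exist.
Back-substitute for Bézout coefficients:
  1 = 13 - 3·4
  ... = 545·(-24) + 103·(127)
Scale by 30/1 = 30: (a₀, b₀) = (-720, 3810).
General solution: a = -720 + 103t, b = 3810 - 545t for integer t.
a ≥ 0: smallest is -720 mod 103 = 1 (at t = 7), with b = -5.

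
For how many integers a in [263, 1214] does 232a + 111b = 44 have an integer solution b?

9

gcd(232, 111):
  232 = 2*111 + 10
  111 = 11*10 + 1
  10 = 10*1
so gcd(232, 111) = 1.
Back-substitute for Bézout coefficients:
  1 = 111 - 11*10
  ... = 232*(-11) + 111*(23)
Scale by 44: particular solution (-484, 1012); reduce a mod 111: (71, -148).
General solution: a = 71 + 111t, b = -148 - 232t for integer t.
263 ≤ 71 + 111t ≤ 1214 gives t ∈ [2, 10], which is 9 values.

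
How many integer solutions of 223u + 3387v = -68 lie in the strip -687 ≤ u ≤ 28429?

9

gcd(3387, 223) = 1.
By Bézout, 223×(1048) + 3387×(-69) = 1.
Particular solution: (3250, -214).
General solution: u = 3250 + 3387t, v = -214 - 223t for integer t.
-687 ≤ 3250 + 3387t ≤ 28429 gives t ∈ [-1, 7], which is 9 values.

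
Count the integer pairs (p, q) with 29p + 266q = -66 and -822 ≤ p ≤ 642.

5

gcd(266, 29) = 1.
By Bézout, 29·(-55) + 266·(6) = 1.
Particular solution: (172, -19).
General solution: p = 172 + 266t, q = -19 - 29t for integer t.
-822 ≤ 172 + 266t ≤ 642 gives t ∈ [-3, 1], which is 5 values.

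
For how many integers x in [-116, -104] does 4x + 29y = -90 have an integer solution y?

0

gcd(29, 4) = 1.
By Bézout, 4·(-7) + 29·(1) = 1.
Particular solution: (21, -6).
General solution: x = 21 + 29t, y = -6 - 4t for integer t.
-116 ≤ 21 + 29t ≤ -104 gives t ∈ [-4, -5], which is 0 values.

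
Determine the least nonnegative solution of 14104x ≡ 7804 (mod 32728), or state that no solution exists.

gcd(32728, 14104) = 8.
8 does not divide 7804, so the congruence has no solution.

no solution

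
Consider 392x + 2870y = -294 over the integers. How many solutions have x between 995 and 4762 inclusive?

gcd(2870, 392):
  2870 = 7×392 + 126
  392 = 3×126 + 14
  126 = 9×14
so gcd(2870, 392) = 14.
Back-substitute for Bézout coefficients:
  14 = 392 - 3×126
  ... = 392×(22) + 2870×(-3)
Scale by -21: particular solution (-462, 63); reduce x mod 205: (153, -21).
General solution: x = 153 + 205t, y = -21 - 28t for integer t.
995 ≤ 153 + 205t ≤ 4762 gives t ∈ [5, 22], which is 18 values.

18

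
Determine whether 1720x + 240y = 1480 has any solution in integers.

yes

gcd(1720, 240):
  1720 = 7×240 + 40
  240 = 6×40
so gcd(1720, 240) = 40.
40 divides 1480, so integer solutions exist.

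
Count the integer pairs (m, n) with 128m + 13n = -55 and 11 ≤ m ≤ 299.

gcd(128, 13) = 1.
By Bézout, 128*(6) + 13*(-59) = 1.
Particular solution: (8, -83).
General solution: m = 8 + 13t, n = -83 - 128t for integer t.
11 ≤ 8 + 13t ≤ 299 gives t ∈ [1, 22], which is 22 values.

22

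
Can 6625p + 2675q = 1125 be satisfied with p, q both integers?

gcd(6625, 2675) = 25  (6625 = 2×2675 + 1275, 2675 = 2×1275 + 125, 1275 = 10×125 + 25, 125 = 5×25).
25 divides 1125, so integer solutions exist.

yes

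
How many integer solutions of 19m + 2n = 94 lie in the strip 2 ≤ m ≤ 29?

gcd(19, 2):
  19 = 9*2 + 1
  2 = 2*1
so gcd(19, 2) = 1.
Back-substitute for Bézout coefficients:
  1 = 19 - 9*2
  ... = 19*(1) + 2*(-9)
Scale by 94: particular solution (94, -846); reduce m mod 2: (0, 47).
General solution: m = 0 + 2t, n = 47 - 19t for integer t.
2 ≤ 0 + 2t ≤ 29 gives t ∈ [1, 14], which is 14 values.

14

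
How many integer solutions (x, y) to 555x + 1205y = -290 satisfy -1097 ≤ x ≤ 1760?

12

gcd(1205, 555):
  1205 = 2×555 + 95
  555 = 5×95 + 80
  95 = 1×80 + 15
  80 = 5×15 + 5
  15 = 3×5
so gcd(1205, 555) = 5.
Back-substitute for Bézout coefficients:
  5 = 80 - 5×15
  ... = 555×(76) + 1205×(-35)
Scale by -58: particular solution (-4408, 2030); reduce x mod 241: (171, -79).
General solution: x = 171 + 241t, y = -79 - 111t for integer t.
-1097 ≤ 171 + 241t ≤ 1760 gives t ∈ [-5, 6], which is 12 values.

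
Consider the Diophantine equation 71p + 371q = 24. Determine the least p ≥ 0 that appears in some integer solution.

gcd(371, 71):
  371 = 5·71 + 16
  71 = 4·16 + 7
  16 = 2·7 + 2
  7 = 3·2 + 1
  2 = 2·1
so gcd(371, 71) = 1.
1 divides 24, so solutions exist.
Back-substitute for Bézout coefficients:
  1 = 7 - 3·2
  ... = 71·(162) + 371·(-31)
Scale by 24/1 = 24: (p₀, q₀) = (3888, -744).
General solution: p = 3888 + 371t, q = -744 - 71t for integer t.
p ≥ 0: smallest is 3888 mod 371 = 178 (at t = -10), with q = -34.

178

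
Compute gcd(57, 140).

gcd(140, 57):
  140 = 2*57 + 26
  57 = 2*26 + 5
  26 = 5*5 + 1
  5 = 5*1
so gcd(140, 57) = 1.

1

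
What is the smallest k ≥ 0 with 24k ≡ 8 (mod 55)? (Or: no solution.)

gcd(55, 24):
  55 = 2·24 + 7
  24 = 3·7 + 3
  7 = 2·3 + 1
  3 = 3·1
so gcd(55, 24) = 1.
1 divides 8, so solutions exist.
Back-substitute for Bézout coefficients:
  1 = 7 - 2·3
  ... = 24·(-16) + 55·(7)
So 24·(-16) ≡ 1 (mod 55); multiply by 8: k ≡ -128 (mod 55).
Smallest nonnegative: k = -128 mod 55 = 37.

37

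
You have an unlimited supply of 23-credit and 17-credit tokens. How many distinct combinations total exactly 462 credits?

1

Need nonnegative integers with 23j + 17k = 462.
gcd(23, 17) = 1, and 23·(3) + 17·(-4) = 1.
So (j₀, k₀) = (1386, -1848); general j = 1386 + 17t, k = -1848 - 23t.
j ≥ 0 ⇒ t ≥ -81; k ≥ 0 ⇒ t ≤ -81. That's 1 value of t.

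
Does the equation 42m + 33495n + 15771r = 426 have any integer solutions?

gcd(33495, 42) = 21.
gcd(21, 15771) = 21.
21 does not divide 426 (remainder 6), so no integer solutions.

no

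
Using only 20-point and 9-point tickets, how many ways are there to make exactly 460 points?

Need nonnegative integers with 20j + 9k = 460.
gcd(20, 9) = 1, and 20·(-4) + 9·(9) = 1.
So (j₀, k₀) = (-1840, 4140); general j = -1840 + 9t, k = 4140 - 20t.
j ≥ 0 ⇒ t ≥ 205; k ≥ 0 ⇒ t ≤ 207. That's 3 values of t.

3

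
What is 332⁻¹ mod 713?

gcd(713, 332) = 1.
By Bézout, 332·(-131) + 713·(61) = 1.
So 332·-131 ≡ 1 (mod 713), and -131 mod 713 = 582.

582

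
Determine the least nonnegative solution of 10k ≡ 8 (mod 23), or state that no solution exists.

gcd(23, 10) = 1.
1 divides 8, so solutions exist.
By Bézout, 10*(7) + 23*(-3) = 1.
So 10*(7) ≡ 1 (mod 23); multiply by 8: k ≡ 56 (mod 23).
Smallest nonnegative: k = 56 mod 23 = 10.

10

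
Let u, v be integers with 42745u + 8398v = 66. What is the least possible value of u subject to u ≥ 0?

gcd(42745, 8398) = 1  (42745 = 5·8398 + 755, 8398 = 11·755 + 93, 755 = 8·93 + 11, 93 = 8·11 + 5, 11 = 2·5 + 1, 5 = 5·1).
1 divides 66, so solutions exist.
Back-substituting, 42745·(1535) + 8398·(-7813) = 1.
Scale by 66/1 = 66: (u₀, v₀) = (101310, -515658).
General solution: u = 101310 + 8398t, v = -515658 - 42745t for integer t.
u ≥ 0: smallest is 101310 mod 8398 = 534 (at t = -12), with v = -2718.

534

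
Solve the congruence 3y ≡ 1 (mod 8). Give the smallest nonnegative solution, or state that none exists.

gcd(8, 3):
  8 = 2*3 + 2
  3 = 1*2 + 1
  2 = 2*1
so gcd(8, 3) = 1.
1 divides 1, so solutions exist.
Back-substitute for Bézout coefficients:
  1 = 3 - 1*2
  ... = 3*(3) + 8*(-1)
So 3*(3) ≡ 1 (mod 8); multiply by 1: y ≡ 3 (mod 8).
Smallest nonnegative: y = 3 mod 8 = 3.

3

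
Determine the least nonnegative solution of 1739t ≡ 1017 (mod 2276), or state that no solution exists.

gcd(2276, 1739) = 1.
1 divides 1017, so solutions exist.
By Bézout, 1739*(-729) + 2276*(557) = 1.
So 1739*(-729) ≡ 1 (mod 2276); multiply by 1017: t ≡ -741393 (mod 2276).
Smallest nonnegative: t = -741393 mod 2276 = 583.

583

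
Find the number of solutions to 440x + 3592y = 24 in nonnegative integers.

0

gcd(3592, 440) = 8.
By Bézout, 440*(49) + 3592*(-6) = 8.
One solution: (147, -18).
General: x = 147 + 449t, y = -18 - 55t.
x ≥ 0 ⇒ t ≥ 0; y ≥ 0 ⇒ t ≤ -1. So t ∈ [0, -1]: 0 solutions.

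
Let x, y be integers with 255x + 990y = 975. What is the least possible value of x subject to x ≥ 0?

gcd(990, 255) = 15.
15 divides 975, so solutions exist.
By Bézout, 255·(-31) + 990·(8) = 15.
Scale by 975/15 = 65: (x₀, y₀) = (-2015, 520).
General solution: x = -2015 + 66t, y = 520 - 17t for integer t.
x ≥ 0: smallest is -2015 mod 66 = 31 (at t = 31), with y = -7.

31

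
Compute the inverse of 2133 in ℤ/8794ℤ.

gcd(8794, 2133):
  8794 = 4·2133 + 262
  2133 = 8·262 + 37
  262 = 7·37 + 3
  37 = 12·3 + 1
  3 = 3·1
so gcd(8794, 2133) = 1.
Back-substitute for Bézout coefficients:
  1 = 37 - 12·3
  ... = 2133·(2853) + 8794·(-692)
So 2133·2853 ≡ 1 (mod 8794), and 2853 mod 8794 = 2853.

2853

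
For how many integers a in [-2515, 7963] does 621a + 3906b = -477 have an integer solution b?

24

gcd(3906, 621) = 9  (3906 = 6·621 + 180, 621 = 3·180 + 81, 180 = 2·81 + 18, 81 = 4·18 + 9, 18 = 2·9).
Back-substituting, 621·(195) + 3906·(-31) = 9.
Scale by -53: particular solution (-10335, 1643); reduce a mod 434: (81, -13).
General solution: a = 81 + 434t, b = -13 - 69t for integer t.
-2515 ≤ 81 + 434t ≤ 7963 gives t ∈ [-5, 18], which is 24 values.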